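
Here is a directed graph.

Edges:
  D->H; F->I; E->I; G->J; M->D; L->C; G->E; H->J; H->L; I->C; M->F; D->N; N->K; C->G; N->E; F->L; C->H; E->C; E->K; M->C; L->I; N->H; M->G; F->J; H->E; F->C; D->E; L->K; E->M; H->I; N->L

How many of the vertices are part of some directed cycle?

A vertex is on a directed cycle iff it belongs to a strongly connected component of size ≥ 2 (or has a self-loop).
The vertices on cycles are {C, D, E, F, G, H, I, L, M, N} — 10 in total.

10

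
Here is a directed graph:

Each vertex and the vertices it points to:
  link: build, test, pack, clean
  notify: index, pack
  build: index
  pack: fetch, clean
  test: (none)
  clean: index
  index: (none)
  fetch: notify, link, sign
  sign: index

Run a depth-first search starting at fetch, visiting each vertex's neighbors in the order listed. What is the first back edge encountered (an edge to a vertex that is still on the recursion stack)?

pack->fetch

DFS from fetch (visiting each vertex's neighbors in the order listed); mark gray on enter, black on exit:
fetch gray
  notify gray
    index gray
    index black
    pack gray
      pack→fetch: fetch is gray → back edge
First back edge: pack → fetch.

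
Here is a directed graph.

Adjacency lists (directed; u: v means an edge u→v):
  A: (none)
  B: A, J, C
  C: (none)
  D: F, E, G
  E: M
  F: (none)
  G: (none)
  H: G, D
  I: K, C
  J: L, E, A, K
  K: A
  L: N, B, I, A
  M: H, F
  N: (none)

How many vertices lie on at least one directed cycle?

7

A vertex is on a directed cycle iff it belongs to a strongly connected component of size ≥ 2 (or has a self-loop).
The vertices on cycles are {B, D, E, H, J, L, M} — 7 in total.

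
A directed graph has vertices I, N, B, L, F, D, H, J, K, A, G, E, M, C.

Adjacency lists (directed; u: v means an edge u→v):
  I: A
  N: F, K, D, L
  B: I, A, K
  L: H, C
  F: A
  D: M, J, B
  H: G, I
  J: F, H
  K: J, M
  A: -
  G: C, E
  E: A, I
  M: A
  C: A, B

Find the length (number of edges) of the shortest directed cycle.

For each vertex v, BFS finds the shortest path from v back to v.
The shortest such closed walk is K → J → H → G → C → B → K, length 6.

6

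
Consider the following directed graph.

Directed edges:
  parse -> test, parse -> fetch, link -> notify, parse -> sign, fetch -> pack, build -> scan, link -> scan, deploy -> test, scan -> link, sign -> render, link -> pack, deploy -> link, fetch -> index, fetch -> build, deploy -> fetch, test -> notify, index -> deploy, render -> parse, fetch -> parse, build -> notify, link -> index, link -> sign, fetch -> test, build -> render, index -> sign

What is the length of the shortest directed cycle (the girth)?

2

For each vertex v, BFS finds the shortest path from v back to v.
The shortest such closed walk is link → scan → link, length 2.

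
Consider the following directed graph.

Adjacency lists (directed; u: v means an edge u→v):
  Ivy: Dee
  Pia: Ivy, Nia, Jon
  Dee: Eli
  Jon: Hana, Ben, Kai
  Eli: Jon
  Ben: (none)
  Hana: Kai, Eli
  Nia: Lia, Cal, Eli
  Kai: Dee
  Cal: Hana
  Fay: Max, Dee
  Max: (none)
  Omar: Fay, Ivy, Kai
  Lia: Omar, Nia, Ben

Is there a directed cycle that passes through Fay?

Fay lies on a cycle iff there is a path from Fay back to itself.
Exploring from Fay, it never reaches itself; equivalently, its strongly connected component is a singleton.

No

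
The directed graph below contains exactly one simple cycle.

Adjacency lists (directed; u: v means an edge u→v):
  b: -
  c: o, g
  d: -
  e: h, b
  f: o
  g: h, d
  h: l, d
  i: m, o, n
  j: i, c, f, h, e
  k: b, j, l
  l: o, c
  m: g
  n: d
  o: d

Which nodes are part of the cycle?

DFS with gray/black marking from h:
h gray
  l gray
    o gray
      d gray
      d black
    o black
    c gray
      c→o: o black — skip
      g gray
        g→h: h is gray → back edge
Back edge closes the cycle h → l → c → g → h; its vertices are {c, g, h, l}.

c, g, h, l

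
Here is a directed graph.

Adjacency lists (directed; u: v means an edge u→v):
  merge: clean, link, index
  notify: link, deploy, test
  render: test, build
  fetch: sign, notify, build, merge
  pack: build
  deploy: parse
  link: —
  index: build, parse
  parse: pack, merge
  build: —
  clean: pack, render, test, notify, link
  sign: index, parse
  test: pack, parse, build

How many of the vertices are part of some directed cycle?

A vertex is on a directed cycle iff it belongs to a strongly connected component of size ≥ 2 (or has a self-loop).
The vertices on cycles are {test, clean, index, merge, parse, deploy, notify, render} — 8 in total.

8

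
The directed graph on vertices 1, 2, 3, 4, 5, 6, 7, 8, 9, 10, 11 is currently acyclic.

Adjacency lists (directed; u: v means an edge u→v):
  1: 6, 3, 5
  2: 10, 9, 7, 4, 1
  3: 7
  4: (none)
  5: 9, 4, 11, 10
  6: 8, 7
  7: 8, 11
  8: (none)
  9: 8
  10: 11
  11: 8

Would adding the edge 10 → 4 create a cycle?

No

Adding 10→4 creates a cycle iff 4 can already reach 10.
Explore from 4: no path reaches 10. The graph stays acyclic.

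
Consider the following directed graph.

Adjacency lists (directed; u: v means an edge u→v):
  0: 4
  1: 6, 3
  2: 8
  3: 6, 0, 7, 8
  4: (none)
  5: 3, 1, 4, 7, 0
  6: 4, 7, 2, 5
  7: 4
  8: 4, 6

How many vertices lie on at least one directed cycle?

6

A vertex is on a directed cycle iff it belongs to a strongly connected component of size ≥ 2 (or has a self-loop).
The vertices on cycles are {1, 2, 3, 5, 6, 8} — 6 in total.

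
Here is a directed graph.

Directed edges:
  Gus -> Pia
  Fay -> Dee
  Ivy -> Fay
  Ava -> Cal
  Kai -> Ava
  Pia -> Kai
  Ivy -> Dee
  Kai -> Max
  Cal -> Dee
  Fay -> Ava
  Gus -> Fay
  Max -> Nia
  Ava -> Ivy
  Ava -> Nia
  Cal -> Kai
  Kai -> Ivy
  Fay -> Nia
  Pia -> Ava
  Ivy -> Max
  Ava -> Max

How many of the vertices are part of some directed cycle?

5

A vertex is on a directed cycle iff it belongs to a strongly connected component of size ≥ 2 (or has a self-loop).
The vertices on cycles are {Ava, Cal, Fay, Ivy, Kai} — 5 in total.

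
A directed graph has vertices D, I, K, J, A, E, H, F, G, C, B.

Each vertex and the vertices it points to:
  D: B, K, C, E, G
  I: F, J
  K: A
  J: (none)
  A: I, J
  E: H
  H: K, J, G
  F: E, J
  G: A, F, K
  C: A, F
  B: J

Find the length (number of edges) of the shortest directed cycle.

4

For each vertex v, BFS finds the shortest path from v back to v.
The shortest such closed walk is G → F → E → H → G, length 4.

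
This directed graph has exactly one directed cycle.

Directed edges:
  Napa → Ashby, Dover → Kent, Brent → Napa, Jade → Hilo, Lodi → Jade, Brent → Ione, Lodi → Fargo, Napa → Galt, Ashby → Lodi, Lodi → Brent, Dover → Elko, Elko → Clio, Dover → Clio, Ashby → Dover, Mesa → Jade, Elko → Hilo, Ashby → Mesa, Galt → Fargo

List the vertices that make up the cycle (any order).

Lodi, Napa, Ashby, Brent

DFS with gray/black marking from Brent:
Brent gray
  Ione gray
  Ione black
  Napa gray
    Ashby gray
      Lodi gray
        Fargo gray
        Fargo black
        Jade gray
          Hilo gray
          Hilo black
        Jade black
        Lodi→Brent: Brent is gray → back edge
Back edge closes the cycle Brent → Napa → Ashby → Lodi → Brent; its vertices are {Lodi, Napa, Ashby, Brent}.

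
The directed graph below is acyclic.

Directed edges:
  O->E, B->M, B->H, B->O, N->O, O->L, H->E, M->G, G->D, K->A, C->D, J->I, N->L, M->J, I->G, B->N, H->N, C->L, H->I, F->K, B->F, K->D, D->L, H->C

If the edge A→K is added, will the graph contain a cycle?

Yes

Adding A→K creates a cycle iff K can already reach A.
Path from K: K → A.
So K → … → A → K is a cycle.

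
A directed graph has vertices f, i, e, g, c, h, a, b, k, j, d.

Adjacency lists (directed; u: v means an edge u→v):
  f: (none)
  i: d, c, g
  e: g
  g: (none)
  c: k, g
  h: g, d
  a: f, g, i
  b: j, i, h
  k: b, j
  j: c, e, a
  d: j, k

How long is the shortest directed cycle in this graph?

3

For each vertex v, BFS finds the shortest path from v back to v.
The shortest such closed walk is j → c → k → j, length 3.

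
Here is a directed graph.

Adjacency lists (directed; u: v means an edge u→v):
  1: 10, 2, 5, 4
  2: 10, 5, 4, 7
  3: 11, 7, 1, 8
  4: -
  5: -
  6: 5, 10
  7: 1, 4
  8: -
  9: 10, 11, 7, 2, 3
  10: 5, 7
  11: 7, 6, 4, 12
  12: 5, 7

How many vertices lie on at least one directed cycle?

4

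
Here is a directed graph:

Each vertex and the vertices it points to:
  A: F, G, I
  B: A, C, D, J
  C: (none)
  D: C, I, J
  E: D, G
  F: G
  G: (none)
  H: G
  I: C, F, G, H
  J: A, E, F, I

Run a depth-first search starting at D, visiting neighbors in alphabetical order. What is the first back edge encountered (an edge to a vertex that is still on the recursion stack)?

DFS from D (visiting neighbors in alphabetical order); mark gray on enter, black on exit:
D gray
  C gray
  C black
  I gray
    I→C: C black — skip
    F gray
      G gray
      G black
    F black
    I→G: G black — skip
    H gray
      H→G: G black — skip
    H black
  I black
  J gray
    A gray
      A→F: F black — skip
      A→G: G black — skip
      A→I: I black — skip
    A black
    E gray
      E→D: D is gray → back edge
First back edge: E → D.

E->D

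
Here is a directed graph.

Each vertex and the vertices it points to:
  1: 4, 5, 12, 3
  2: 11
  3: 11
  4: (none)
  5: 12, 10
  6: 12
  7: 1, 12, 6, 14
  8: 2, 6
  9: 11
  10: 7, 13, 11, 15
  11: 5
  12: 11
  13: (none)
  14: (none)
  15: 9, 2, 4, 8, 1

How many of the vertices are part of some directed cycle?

12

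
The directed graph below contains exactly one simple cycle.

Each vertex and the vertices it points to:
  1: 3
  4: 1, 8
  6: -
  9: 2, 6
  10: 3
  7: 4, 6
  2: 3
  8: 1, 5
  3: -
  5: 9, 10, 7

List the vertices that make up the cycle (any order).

4, 5, 7, 8

DFS with gray/black marking from 5:
5 gray
  9 gray
    2 gray
      3 gray
      3 black
    2 black
    6 gray
    6 black
  9 black
  10 gray
    10→3: 3 black — skip
  10 black
  7 gray
    4 gray
      1 gray
        1→3: 3 black — skip
      1 black
      8 gray
        8→1: 1 black — skip
        8→5: 5 is gray → back edge
Back edge closes the cycle 5 → 7 → 4 → 8 → 5; its vertices are {4, 5, 7, 8}.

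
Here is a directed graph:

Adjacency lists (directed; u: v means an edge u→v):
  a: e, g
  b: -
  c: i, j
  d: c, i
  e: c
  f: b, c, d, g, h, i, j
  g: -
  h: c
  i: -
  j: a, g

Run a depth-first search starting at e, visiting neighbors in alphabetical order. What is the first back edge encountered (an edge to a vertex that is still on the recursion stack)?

a→e

DFS from e (visiting neighbors in alphabetical order); mark gray on enter, black on exit:
e gray
  c gray
    i gray
    i black
    j gray
      a gray
        a→e: e is gray → back edge
First back edge: a → e.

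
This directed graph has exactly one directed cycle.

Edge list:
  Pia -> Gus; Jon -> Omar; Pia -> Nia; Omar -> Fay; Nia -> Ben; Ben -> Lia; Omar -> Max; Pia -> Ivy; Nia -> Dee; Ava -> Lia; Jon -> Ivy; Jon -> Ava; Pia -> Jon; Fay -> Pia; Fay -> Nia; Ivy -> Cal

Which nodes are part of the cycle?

DFS with gray/black marking from Omar:
Omar gray
  Fay gray
    Nia gray
      Ben gray
        Lia gray
        Lia black
      Ben black
      Dee gray
      Dee black
    Nia black
    Pia gray
      Pia→Nia: Nia black — skip
      Ivy gray
        Cal gray
        Cal black
      Ivy black
      Gus gray
      Gus black
      Jon gray
        Jon→Omar: Omar is gray → back edge
Back edge closes the cycle Omar → Fay → Pia → Jon → Omar; its vertices are {Fay, Jon, Pia, Omar}.

Fay, Jon, Pia, Omar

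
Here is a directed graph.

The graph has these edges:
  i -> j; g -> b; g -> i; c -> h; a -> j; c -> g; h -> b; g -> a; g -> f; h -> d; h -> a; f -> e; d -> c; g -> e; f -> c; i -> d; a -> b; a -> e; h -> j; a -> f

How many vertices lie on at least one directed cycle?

7

A vertex is on a directed cycle iff it belongs to a strongly connected component of size ≥ 2 (or has a self-loop).
The vertices on cycles are {a, c, d, f, g, h, i} — 7 in total.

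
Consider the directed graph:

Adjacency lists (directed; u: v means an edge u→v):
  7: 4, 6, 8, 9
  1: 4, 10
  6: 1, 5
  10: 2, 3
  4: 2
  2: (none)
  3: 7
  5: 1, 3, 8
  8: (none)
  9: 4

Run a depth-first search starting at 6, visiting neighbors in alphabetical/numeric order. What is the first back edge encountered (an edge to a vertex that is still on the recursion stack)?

7->6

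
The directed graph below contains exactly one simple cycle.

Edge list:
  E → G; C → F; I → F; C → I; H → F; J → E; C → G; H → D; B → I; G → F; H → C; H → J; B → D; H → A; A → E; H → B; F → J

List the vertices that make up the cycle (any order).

E, F, G, J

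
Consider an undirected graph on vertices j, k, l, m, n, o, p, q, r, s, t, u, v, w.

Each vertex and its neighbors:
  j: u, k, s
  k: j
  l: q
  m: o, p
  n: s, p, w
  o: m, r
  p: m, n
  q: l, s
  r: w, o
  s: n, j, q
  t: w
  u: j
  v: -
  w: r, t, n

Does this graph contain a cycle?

DFS, tracking each vertex's parent; an edge to a visited non-parent vertex closes a cycle.
Start from s:
visit s (parent –)
  visit n (parent s)
    n–s: parent, skip
    visit p (parent n)
      visit m (parent p)
        visit o (parent m)
          o–m: parent, skip
          visit r (parent o)
            visit w (parent r)
              w–r: parent, skip
              visit t (parent w)
                t–w: parent, skip
              w–n: n visited and ≠ parent → cycle
Cycle: n – p – m – o – r – w – n.

Yes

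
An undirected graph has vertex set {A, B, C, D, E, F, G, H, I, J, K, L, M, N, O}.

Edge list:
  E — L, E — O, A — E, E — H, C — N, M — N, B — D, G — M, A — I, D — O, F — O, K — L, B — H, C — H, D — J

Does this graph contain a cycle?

Yes

DFS, tracking each vertex's parent; an edge to a visited non-parent vertex closes a cycle.
Start from E:
visit E (parent –)
  visit L (parent E)
    L–E: parent, skip
    visit K (parent L)
      K–L: parent, skip
  visit H (parent E)
    visit B (parent H)
      B–H: parent, skip
      visit D (parent B)
        D–B: parent, skip
        visit J (parent D)
          J–D: parent, skip
        visit O (parent D)
          O–E: E visited and ≠ parent → cycle
Cycle: E – H – B – D – O – E.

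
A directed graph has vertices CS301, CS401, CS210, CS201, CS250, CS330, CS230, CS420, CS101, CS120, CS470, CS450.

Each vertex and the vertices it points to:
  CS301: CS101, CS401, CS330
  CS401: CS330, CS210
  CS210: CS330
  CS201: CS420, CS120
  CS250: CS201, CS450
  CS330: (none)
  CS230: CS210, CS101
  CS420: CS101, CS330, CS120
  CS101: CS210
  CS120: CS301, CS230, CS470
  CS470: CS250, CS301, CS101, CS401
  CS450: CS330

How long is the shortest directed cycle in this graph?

For each vertex v, BFS finds the shortest path from v back to v.
The shortest such closed walk is CS120 → CS470 → CS250 → CS201 → CS120, length 4.

4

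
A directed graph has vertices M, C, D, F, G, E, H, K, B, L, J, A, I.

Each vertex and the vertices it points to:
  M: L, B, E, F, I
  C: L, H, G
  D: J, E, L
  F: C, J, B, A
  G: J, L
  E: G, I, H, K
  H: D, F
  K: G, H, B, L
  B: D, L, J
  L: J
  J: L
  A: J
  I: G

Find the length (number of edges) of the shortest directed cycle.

2

For each vertex v, BFS finds the shortest path from v back to v.
The shortest such closed walk is L → J → L, length 2.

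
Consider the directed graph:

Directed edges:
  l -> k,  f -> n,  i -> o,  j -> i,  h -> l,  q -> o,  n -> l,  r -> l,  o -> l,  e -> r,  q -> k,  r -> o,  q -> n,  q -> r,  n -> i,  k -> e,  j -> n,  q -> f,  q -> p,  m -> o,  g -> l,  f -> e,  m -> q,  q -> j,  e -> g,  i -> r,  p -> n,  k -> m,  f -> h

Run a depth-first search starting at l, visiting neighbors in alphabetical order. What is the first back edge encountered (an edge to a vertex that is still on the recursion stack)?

DFS from l (visiting neighbors in alphabetical order); mark gray on enter, black on exit:
l gray
  k gray
    e gray
      g gray
        g→l: l is gray → back edge
First back edge: g → l.

g->l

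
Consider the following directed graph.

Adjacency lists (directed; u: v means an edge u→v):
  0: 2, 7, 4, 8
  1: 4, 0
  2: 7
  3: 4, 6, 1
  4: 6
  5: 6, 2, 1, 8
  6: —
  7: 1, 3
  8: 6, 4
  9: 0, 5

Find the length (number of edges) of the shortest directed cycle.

3

For each vertex v, BFS finds the shortest path from v back to v.
The shortest such closed walk is 0 → 7 → 1 → 0, length 3.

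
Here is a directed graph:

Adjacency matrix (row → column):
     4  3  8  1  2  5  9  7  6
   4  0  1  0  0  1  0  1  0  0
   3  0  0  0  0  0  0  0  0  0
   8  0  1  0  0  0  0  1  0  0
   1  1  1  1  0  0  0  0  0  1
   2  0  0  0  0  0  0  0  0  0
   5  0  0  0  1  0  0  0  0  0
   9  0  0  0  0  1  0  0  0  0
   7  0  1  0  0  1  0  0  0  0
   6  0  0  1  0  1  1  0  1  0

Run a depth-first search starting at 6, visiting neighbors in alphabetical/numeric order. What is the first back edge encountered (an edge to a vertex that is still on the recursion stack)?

1→6

DFS from 6 (visiting neighbors in alphabetical/numeric order); mark gray on enter, black on exit:
6 gray
  2 gray
  2 black
  5 gray
    1 gray
      3 gray
      3 black
      4 gray
        4→2: 2 black — skip
        4→3: 3 black — skip
        9 gray
          9→2: 2 black — skip
        9 black
      4 black
      1→6: 6 is gray → back edge
First back edge: 1 → 6.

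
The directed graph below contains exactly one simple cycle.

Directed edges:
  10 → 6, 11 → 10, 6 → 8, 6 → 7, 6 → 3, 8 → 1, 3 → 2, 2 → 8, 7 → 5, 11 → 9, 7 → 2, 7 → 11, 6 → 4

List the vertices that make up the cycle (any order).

DFS with gray/black marking from 6:
6 gray
  4 gray
  4 black
  7 gray
    5 gray
    5 black
    2 gray
      8 gray
        1 gray
        1 black
      8 black
    2 black
    11 gray
      9 gray
      9 black
      10 gray
        10→6: 6 is gray → back edge
Back edge closes the cycle 6 → 7 → 11 → 10 → 6; its vertices are {6, 7, 10, 11}.

6, 7, 10, 11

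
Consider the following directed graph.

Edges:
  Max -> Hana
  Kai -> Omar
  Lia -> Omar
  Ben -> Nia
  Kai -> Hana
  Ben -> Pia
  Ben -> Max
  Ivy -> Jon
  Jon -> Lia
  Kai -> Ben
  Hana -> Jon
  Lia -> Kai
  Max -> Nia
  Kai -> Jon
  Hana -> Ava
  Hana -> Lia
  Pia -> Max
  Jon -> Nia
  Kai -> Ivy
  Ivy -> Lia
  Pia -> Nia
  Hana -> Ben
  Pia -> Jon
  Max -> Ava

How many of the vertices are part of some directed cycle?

8

A vertex is on a directed cycle iff it belongs to a strongly connected component of size ≥ 2 (or has a self-loop).
The vertices on cycles are {Ben, Ivy, Jon, Kai, Lia, Max, Pia, Hana} — 8 in total.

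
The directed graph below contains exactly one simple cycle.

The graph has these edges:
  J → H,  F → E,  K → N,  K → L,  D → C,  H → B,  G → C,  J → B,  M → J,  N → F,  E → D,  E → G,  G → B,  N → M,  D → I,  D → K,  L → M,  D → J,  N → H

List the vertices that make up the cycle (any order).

DFS with gray/black marking from E:
E gray
  G gray
    B gray
    B black
    C gray
    C black
  G black
  D gray
    I gray
    I black
    D→C: C black — skip
    J gray
      H gray
        H→B: B black — skip
      H black
      J→B: B black — skip
    J black
    K gray
      N gray
        N→H: H black — skip
        M gray
          M→J: J black — skip
        M black
        F gray
          F→E: E is gray → back edge
Back edge closes the cycle E → D → K → N → F → E; its vertices are {D, E, F, K, N}.

D, E, F, K, N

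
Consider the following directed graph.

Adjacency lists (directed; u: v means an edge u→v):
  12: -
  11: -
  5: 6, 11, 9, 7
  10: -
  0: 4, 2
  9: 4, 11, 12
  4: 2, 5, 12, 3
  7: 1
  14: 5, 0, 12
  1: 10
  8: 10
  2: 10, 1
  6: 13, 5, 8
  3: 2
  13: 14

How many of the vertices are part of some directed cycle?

7

A vertex is on a directed cycle iff it belongs to a strongly connected component of size ≥ 2 (or has a self-loop).
The vertices on cycles are {0, 4, 5, 6, 9, 13, 14} — 7 in total.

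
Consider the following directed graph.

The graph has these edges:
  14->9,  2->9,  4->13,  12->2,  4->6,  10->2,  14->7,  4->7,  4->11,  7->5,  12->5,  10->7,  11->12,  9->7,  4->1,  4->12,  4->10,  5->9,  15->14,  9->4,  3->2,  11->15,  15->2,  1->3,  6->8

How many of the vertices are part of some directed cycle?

A vertex is on a directed cycle iff it belongs to a strongly connected component of size ≥ 2 (or has a self-loop).
The vertices on cycles are {1, 2, 3, 4, 5, 7, 9, 10, 11, 12, 14, 15} — 12 in total.

12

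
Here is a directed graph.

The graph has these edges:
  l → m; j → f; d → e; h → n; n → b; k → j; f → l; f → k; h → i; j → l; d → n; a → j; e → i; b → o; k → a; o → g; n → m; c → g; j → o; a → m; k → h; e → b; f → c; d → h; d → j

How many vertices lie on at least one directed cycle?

A vertex is on a directed cycle iff it belongs to a strongly connected component of size ≥ 2 (or has a self-loop).
The vertices on cycles are {a, f, j, k} — 4 in total.

4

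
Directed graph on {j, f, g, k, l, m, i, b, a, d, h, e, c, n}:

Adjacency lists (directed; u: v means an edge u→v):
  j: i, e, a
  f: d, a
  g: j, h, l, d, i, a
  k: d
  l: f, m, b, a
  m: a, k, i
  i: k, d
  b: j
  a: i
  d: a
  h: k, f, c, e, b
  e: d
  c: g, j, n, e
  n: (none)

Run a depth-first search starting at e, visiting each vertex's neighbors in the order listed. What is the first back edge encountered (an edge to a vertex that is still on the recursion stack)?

k→d

DFS from e (visiting each vertex's neighbors in the order listed); mark gray on enter, black on exit:
e gray
  d gray
    a gray
      i gray
        k gray
          k→d: d is gray → back edge
First back edge: k → d.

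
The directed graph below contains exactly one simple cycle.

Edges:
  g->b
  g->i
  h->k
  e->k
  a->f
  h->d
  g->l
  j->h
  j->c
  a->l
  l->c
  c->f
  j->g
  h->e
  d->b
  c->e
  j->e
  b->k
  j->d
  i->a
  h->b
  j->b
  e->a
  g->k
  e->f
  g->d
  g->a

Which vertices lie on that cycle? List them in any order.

a, c, e, l

DFS with gray/black marking from l:
l gray
  c gray
    e gray
      k gray
      k black
      a gray
        f gray
        f black
        a→l: l is gray → back edge
Back edge closes the cycle l → c → e → a → l; its vertices are {a, c, e, l}.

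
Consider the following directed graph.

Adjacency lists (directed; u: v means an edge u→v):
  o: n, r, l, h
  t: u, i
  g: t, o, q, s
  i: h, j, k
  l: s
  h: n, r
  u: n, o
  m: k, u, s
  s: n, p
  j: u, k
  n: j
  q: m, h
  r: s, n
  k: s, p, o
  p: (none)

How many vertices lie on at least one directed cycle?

9

A vertex is on a directed cycle iff it belongs to a strongly connected component of size ≥ 2 (or has a self-loop).
The vertices on cycles are {h, j, k, l, n, o, r, s, u} — 9 in total.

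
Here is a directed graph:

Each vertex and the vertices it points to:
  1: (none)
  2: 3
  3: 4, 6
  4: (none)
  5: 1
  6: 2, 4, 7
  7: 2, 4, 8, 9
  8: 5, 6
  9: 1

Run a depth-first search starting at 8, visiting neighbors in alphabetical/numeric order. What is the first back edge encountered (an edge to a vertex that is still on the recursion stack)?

3→6

DFS from 8 (visiting neighbors in alphabetical/numeric order); mark gray on enter, black on exit:
8 gray
  5 gray
    1 gray
    1 black
  5 black
  6 gray
    2 gray
      3 gray
        4 gray
        4 black
        3→6: 6 is gray → back edge
First back edge: 3 → 6.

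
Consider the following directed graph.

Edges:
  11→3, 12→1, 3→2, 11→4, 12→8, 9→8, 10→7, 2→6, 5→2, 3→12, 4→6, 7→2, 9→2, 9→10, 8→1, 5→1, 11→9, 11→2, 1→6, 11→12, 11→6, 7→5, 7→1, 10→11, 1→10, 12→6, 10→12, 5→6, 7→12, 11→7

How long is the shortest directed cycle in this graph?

3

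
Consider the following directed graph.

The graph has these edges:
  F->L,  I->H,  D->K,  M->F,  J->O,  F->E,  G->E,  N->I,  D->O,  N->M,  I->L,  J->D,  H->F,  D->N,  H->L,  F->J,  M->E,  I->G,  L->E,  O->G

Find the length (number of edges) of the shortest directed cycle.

5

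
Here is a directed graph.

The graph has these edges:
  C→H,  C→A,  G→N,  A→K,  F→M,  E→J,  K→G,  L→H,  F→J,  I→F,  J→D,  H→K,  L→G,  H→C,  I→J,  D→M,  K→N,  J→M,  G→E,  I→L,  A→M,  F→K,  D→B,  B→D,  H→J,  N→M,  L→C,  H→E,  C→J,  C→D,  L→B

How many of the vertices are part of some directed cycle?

4

A vertex is on a directed cycle iff it belongs to a strongly connected component of size ≥ 2 (or has a self-loop).
The vertices on cycles are {B, C, D, H} — 4 in total.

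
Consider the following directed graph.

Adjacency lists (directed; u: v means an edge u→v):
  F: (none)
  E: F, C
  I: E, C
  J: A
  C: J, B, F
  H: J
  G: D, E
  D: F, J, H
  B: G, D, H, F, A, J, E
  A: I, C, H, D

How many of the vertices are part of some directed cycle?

9

A vertex is on a directed cycle iff it belongs to a strongly connected component of size ≥ 2 (or has a self-loop).
The vertices on cycles are {A, B, C, D, E, G, H, I, J} — 9 in total.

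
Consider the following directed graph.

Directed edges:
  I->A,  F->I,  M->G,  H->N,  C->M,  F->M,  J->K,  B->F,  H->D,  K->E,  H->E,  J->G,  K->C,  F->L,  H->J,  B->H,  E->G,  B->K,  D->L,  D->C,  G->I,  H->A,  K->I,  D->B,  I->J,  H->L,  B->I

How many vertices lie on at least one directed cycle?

10

A vertex is on a directed cycle iff it belongs to a strongly connected component of size ≥ 2 (or has a self-loop).
The vertices on cycles are {B, C, D, E, G, H, I, J, K, M} — 10 in total.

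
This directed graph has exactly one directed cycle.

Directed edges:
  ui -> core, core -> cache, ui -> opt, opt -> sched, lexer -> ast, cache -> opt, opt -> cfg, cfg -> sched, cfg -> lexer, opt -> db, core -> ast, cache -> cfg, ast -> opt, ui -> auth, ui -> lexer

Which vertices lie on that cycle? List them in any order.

DFS with gray/black marking from lexer:
lexer gray
  ast gray
    opt gray
      cfg gray
        sched gray
        sched black
        cfg→lexer: lexer is gray → back edge
Back edge closes the cycle lexer → ast → opt → cfg → lexer; its vertices are {ast, cfg, opt, lexer}.

ast, cfg, opt, lexer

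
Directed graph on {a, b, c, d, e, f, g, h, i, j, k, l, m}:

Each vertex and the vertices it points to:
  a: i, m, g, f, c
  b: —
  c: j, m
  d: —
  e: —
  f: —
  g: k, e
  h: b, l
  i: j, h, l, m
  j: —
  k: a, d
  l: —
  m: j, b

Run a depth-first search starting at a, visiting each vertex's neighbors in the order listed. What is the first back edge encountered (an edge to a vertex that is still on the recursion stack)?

k→a

DFS from a (visiting each vertex's neighbors in the order listed); mark gray on enter, black on exit:
a gray
  i gray
    j gray
    j black
    h gray
      b gray
      b black
      l gray
      l black
    h black
    i→l: l black — skip
    m gray
      m→j: j black — skip
      m→b: b black — skip
    m black
  i black
  a→m: m black — skip
  g gray
    k gray
      k→a: a is gray → back edge
First back edge: k → a.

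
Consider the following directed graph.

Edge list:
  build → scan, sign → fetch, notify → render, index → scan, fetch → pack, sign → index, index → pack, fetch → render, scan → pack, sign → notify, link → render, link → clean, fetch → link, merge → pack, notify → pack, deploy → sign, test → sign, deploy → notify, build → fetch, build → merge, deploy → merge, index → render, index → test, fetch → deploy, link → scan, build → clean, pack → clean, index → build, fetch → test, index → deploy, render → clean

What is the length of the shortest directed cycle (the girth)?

For each vertex v, BFS finds the shortest path from v back to v.
The shortest such closed walk is sign → fetch → deploy → sign, length 3.

3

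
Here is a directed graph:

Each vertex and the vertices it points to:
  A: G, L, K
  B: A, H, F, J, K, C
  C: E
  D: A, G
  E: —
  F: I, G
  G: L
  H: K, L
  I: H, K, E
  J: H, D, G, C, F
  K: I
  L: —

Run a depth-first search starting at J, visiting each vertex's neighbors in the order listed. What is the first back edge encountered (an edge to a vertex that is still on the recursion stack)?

DFS from J (visiting each vertex's neighbors in the order listed); mark gray on enter, black on exit:
J gray
  H gray
    K gray
      I gray
        I→H: H is gray → back edge
First back edge: I → H.

I→H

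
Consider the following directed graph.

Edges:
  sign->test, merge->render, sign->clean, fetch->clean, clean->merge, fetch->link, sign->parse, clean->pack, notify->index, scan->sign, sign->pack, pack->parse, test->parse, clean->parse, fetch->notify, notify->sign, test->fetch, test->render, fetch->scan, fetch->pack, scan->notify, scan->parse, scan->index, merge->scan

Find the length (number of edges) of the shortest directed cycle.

4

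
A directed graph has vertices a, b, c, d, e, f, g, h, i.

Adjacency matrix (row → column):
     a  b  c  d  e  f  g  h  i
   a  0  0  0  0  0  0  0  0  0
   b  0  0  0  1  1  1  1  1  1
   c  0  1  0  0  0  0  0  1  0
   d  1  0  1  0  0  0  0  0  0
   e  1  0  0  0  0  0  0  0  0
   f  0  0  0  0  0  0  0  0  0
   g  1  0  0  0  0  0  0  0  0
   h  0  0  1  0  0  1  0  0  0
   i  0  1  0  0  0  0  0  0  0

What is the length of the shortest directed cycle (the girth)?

For each vertex v, BFS finds the shortest path from v back to v.
The shortest such closed walk is b → i → b, length 2.

2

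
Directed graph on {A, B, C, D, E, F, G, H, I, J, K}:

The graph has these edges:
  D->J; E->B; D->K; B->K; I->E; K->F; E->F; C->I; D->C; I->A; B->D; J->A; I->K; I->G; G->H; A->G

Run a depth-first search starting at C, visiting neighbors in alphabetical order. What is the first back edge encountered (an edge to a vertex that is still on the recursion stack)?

DFS from C (visiting neighbors in alphabetical order); mark gray on enter, black on exit:
C gray
  I gray
    A gray
      G gray
        H gray
        H black
      G black
    A black
    E gray
      B gray
        D gray
          D→C: C is gray → back edge
First back edge: D → C.

D->C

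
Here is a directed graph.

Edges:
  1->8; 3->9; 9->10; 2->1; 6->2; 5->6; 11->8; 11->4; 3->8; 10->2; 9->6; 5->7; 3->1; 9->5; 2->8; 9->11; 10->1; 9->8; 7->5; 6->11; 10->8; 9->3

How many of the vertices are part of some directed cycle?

A vertex is on a directed cycle iff it belongs to a strongly connected component of size ≥ 2 (or has a self-loop).
The vertices on cycles are {3, 5, 7, 9} — 4 in total.

4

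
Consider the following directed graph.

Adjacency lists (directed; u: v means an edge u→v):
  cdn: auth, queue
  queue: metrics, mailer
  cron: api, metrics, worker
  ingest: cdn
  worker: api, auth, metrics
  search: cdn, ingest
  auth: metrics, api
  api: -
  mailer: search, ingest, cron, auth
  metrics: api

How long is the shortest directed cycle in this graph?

For each vertex v, BFS finds the shortest path from v back to v.
The shortest such closed walk is search → cdn → queue → mailer → search, length 4.

4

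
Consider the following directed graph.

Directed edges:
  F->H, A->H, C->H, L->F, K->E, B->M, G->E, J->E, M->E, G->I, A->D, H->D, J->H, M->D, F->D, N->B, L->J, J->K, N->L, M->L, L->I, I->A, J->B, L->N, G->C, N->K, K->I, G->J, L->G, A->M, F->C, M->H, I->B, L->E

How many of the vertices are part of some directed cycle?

9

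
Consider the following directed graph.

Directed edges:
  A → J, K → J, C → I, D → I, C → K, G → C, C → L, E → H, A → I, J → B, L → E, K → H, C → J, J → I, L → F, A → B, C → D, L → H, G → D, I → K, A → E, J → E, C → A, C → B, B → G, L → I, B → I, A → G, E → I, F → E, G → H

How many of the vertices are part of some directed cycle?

11

A vertex is on a directed cycle iff it belongs to a strongly connected component of size ≥ 2 (or has a self-loop).
The vertices on cycles are {A, B, C, D, E, F, G, I, J, K, L} — 11 in total.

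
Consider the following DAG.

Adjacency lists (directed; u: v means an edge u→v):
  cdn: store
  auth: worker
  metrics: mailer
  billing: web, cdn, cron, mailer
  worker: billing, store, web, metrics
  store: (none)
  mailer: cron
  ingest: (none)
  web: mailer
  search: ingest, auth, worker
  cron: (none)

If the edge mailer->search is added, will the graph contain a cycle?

Adding mailer→search creates a cycle iff search can already reach mailer.
Path from search: search → worker → metrics → mailer.
So search → … → mailer → search is a cycle.

Yes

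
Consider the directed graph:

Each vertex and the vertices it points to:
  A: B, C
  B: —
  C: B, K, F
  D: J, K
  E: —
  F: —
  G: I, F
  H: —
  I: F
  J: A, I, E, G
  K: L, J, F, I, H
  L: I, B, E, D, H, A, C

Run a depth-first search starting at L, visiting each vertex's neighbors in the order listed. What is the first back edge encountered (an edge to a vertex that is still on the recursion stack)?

K→L

DFS from L (visiting each vertex's neighbors in the order listed); mark gray on enter, black on exit:
L gray
  I gray
    F gray
    F black
  I black
  B gray
  B black
  E gray
  E black
  D gray
    J gray
      A gray
        A→B: B black — skip
        C gray
          C→B: B black — skip
          K gray
            K→L: L is gray → back edge
First back edge: K → L.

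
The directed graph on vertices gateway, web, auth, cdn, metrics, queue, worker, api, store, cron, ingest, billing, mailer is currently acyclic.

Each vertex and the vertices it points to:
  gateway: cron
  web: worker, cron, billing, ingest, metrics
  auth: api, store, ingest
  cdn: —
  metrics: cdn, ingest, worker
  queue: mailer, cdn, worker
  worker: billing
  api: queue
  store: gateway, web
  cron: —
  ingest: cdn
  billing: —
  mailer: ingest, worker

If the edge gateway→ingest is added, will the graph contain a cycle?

Adding gateway→ingest creates a cycle iff ingest can already reach gateway.
Explore from ingest: no path reaches gateway. The graph stays acyclic.

No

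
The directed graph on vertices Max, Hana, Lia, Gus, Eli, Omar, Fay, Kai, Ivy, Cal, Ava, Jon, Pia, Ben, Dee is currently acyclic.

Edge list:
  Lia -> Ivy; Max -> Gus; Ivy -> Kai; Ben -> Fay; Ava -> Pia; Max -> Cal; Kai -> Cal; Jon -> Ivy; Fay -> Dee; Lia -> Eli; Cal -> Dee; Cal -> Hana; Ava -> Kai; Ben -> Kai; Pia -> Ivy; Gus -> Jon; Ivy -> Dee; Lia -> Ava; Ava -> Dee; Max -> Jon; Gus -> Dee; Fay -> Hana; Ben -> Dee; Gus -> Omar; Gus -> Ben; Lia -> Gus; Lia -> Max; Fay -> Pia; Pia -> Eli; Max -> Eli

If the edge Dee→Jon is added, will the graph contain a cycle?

Adding Dee→Jon creates a cycle iff Jon can already reach Dee.
Path from Jon: Jon → Ivy → Dee.
So Jon → … → Dee → Jon is a cycle.

Yes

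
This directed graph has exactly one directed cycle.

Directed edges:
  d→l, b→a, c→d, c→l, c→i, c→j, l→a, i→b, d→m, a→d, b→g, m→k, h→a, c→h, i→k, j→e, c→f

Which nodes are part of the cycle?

a, d, l

DFS with gray/black marking from d:
d gray
  l gray
    a gray
      a→d: d is gray → back edge
Back edge closes the cycle d → l → a → d; its vertices are {a, d, l}.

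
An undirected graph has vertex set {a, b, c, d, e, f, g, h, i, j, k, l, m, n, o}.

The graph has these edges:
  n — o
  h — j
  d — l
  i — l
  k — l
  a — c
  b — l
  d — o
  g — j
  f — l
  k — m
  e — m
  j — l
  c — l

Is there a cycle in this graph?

No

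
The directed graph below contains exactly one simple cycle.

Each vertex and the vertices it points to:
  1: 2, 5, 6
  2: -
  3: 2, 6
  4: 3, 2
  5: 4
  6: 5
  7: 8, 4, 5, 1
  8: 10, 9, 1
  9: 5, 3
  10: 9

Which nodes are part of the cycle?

DFS with gray/black marking from 4:
4 gray
  3 gray
    2 gray
    2 black
    6 gray
      5 gray
        5→4: 4 is gray → back edge
Back edge closes the cycle 4 → 3 → 6 → 5 → 4; its vertices are {3, 4, 5, 6}.

3, 4, 5, 6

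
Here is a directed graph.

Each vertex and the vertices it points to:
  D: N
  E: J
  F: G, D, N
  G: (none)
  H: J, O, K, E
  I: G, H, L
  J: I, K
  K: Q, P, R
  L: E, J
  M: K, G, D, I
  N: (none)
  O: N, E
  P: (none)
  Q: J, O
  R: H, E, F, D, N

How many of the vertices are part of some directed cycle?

A vertex is on a directed cycle iff it belongs to a strongly connected component of size ≥ 2 (or has a self-loop).
The vertices on cycles are {E, H, I, J, K, L, O, Q, R} — 9 in total.

9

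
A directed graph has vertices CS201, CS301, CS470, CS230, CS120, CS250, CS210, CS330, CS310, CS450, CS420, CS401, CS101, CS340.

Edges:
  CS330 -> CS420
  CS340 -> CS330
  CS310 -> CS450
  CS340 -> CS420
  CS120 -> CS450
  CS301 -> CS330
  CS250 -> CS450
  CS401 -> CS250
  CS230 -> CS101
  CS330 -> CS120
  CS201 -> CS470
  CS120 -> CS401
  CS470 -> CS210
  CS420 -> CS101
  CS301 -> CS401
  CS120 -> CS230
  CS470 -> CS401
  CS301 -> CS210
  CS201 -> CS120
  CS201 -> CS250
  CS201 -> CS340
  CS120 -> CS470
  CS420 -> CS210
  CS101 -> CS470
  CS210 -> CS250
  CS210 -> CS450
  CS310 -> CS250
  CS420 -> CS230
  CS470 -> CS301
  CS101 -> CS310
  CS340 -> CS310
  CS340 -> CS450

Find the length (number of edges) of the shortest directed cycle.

4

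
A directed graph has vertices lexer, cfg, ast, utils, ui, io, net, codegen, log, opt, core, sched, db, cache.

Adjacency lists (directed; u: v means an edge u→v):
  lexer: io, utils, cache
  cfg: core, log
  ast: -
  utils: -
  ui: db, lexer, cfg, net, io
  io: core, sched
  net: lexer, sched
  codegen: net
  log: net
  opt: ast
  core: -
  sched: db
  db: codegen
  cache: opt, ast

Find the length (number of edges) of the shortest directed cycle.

4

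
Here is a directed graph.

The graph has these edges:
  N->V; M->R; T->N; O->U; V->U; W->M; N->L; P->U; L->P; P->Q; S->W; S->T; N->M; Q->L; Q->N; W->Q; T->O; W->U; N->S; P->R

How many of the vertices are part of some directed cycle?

7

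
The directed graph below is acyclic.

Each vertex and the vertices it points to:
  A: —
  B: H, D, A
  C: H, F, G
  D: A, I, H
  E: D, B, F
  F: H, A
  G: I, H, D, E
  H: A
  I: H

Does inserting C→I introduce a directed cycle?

No

Adding C→I creates a cycle iff I can already reach C.
Explore from I: no path reaches C. The graph stays acyclic.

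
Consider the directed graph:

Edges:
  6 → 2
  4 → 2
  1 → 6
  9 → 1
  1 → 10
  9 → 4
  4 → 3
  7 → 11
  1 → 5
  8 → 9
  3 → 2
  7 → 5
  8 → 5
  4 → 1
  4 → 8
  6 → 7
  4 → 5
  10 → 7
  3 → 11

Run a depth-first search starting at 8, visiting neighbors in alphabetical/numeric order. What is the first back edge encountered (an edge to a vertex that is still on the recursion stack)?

4→8

DFS from 8 (visiting neighbors in alphabetical/numeric order); mark gray on enter, black on exit:
8 gray
  5 gray
  5 black
  9 gray
    1 gray
      1→5: 5 black — skip
      6 gray
        2 gray
        2 black
        7 gray
          7→5: 5 black — skip
          11 gray
          11 black
        7 black
      6 black
      10 gray
        10→7: 7 black — skip
      10 black
    1 black
    4 gray
      4→1: 1 black — skip
      4→2: 2 black — skip
      3 gray
        3→2: 2 black — skip
        3→11: 11 black — skip
      3 black
      4→5: 5 black — skip
      4→8: 8 is gray → back edge
First back edge: 4 → 8.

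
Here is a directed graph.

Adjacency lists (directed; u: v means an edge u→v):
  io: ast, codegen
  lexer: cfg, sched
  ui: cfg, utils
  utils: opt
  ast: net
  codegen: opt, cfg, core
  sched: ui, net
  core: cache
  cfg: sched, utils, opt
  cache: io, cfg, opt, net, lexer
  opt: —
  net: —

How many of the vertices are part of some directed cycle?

7

A vertex is on a directed cycle iff it belongs to a strongly connected component of size ≥ 2 (or has a self-loop).
The vertices on cycles are {io, ui, cfg, core, cache, sched, codegen} — 7 in total.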